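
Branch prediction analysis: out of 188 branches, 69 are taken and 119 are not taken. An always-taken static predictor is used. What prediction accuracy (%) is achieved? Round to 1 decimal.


Predictor: always-taken
Correct predictions = 69
Accuracy = 69 / 188 * 100 = 36.7%

36.7


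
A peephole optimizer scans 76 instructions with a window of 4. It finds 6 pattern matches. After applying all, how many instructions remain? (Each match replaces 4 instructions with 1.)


Each match removes 3 instructions.
Total removed = 6 * 3 = 18
Remaining = 76 - 18 = 58

58


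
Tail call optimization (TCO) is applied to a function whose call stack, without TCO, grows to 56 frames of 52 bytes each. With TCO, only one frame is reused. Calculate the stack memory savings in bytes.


Without TCO: 56 * 52 = 2912 bytes
With TCO: reuse 1 frame = 52 bytes
Savings = 2912 - 52 = 2860

2860


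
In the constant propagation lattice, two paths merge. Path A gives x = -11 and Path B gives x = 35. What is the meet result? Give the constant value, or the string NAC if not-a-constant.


Meet operation: if both paths give the same constant, result is that constant; if they differ, result is NAC (not-a-constant).
Path A: -11, Path B: 35 -> differ
Result: not-a-constant -> NAC

NAC


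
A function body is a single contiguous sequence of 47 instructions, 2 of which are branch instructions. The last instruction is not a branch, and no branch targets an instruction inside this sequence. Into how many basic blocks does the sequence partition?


With no in-sequence branch targets, the leaders are the first instruction plus the instruction after each branch.
Number of basic blocks = branches + 1
= 2 + 1 = 3

3


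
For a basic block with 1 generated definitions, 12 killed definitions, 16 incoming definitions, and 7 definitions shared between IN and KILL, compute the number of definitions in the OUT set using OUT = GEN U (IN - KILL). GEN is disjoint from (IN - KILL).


IN - KILL: 16 - 7 = 9 surviving definitions
OUT = GEN + surviving = 1 + 9 = 10

10


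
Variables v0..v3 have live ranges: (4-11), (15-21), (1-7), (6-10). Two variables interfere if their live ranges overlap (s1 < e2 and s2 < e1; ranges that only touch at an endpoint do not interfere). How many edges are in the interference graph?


Check all pairs for overlapping intervals.
Two intervals (s1,e1) and (s2,e2) overlap if s1 < e2 and s2 < e1.
v0 (4-11) vs v1..v3: overlaps v2, v3 -> 2
v1 (15-21) vs v2..v3: overlaps none -> 0
v2 (1-7) vs v3: overlaps v3 -> 1
Total overlapping pairs = 2 + 0 + 1 = 3

3


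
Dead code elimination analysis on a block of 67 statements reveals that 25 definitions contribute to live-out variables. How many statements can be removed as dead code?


Dead code = total statements - live definitions
= 67 - 25 = 42

42


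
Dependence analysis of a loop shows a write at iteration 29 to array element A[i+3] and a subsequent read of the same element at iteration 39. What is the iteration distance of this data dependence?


Distance = read iteration - write iteration
= 39 - 29 = 10

10


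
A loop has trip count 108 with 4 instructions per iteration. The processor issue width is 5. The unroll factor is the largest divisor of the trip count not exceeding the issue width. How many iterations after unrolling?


Largest divisor of 108 <= 5 is 4
New iterations = 108 / 4 = 27

27


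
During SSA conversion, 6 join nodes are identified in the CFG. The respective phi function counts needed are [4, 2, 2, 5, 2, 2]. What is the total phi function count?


Total phi functions = sum of phi functions at each join node
= 4 + 2 + 2 + 5 + 2 + 2 = 17

17


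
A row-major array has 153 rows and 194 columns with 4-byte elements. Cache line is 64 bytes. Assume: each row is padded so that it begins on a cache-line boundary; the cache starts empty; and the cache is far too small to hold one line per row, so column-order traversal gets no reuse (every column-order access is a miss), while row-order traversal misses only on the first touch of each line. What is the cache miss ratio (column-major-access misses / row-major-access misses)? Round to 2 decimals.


Each row occupies 194 * 4 = 776 bytes and starts on a line boundary, so it spans ceil(776 / 64) = 13 cache lines.
Row-major traversal misses (one per line touched): 153 * ceil(194 * 4 / 64) = 1989
Column-major traversal misses (no reuse, every access misses): 153 * 194 = 29682
Ratio = 29682 / 1989 = 14.92

14.92


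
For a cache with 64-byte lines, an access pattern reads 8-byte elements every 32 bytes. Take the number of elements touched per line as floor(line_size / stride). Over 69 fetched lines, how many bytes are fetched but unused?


Elements per line = floor(64 / 32) = 2
Bytes used per line = 2 * 8 = 16
Wasted per line = 64 - 16 = 48
Total wasted = 48 * 69 = 3312

3312


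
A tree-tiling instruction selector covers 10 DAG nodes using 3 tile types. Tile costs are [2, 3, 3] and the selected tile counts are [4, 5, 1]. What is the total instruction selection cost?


Total cost = sum(count_i * cost_i)
= 4*2 + 5*3 + 1*3
= 26

26


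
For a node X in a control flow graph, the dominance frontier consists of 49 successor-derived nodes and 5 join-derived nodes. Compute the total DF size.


DF(X) = direct successor contributions + join point contributions
= 49 + 5 = 54

54


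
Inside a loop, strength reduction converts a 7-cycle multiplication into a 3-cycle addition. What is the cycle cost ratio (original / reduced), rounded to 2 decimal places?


Ratio = mult_cost / add_cost = 7 / 3 = 2.33

2.33


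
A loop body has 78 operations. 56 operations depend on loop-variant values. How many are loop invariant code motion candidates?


Invariant candidates = total - loop-dependent
= 78 - 56 = 22

22


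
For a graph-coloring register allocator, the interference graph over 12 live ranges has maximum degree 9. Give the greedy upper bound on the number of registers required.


Greedy coloring never needs more than (max_degree + 1) colors: when coloring a vertex, at most max_degree neighbors are already colored.
Upper bound = 9 + 1 = 10

10


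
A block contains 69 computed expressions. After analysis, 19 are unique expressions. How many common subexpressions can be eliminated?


CSE count = total expressions - unique expressions
= 69 - 19 = 50

50


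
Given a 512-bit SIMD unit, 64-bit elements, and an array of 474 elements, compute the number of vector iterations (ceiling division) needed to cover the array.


Width = 512 / 64 = 8 elements per vector op
Iterations = ceil(474 / 8) = 60

60


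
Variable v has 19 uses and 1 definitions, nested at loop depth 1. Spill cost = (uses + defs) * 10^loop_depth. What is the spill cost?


uses + defs = 19 + 1 = 20
10^1 = 10
Spill cost = 20 * 10 = 200

200


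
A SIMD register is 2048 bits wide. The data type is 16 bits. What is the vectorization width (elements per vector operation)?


Width = SIMD bits / data type bits
= 2048 / 16 = 128

128


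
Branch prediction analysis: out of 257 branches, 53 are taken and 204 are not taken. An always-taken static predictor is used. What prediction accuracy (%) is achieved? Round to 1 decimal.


Predictor: always-taken
Correct predictions = 53
Accuracy = 53 / 257 * 100 = 20.6%

20.6


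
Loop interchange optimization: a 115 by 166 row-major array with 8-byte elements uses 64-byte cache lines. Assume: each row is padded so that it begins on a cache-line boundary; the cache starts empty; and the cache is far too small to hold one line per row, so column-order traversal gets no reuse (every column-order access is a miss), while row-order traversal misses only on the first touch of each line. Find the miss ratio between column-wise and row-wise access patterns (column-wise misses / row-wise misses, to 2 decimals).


Each row occupies 166 * 8 = 1328 bytes and starts on a line boundary, so it spans ceil(1328 / 64) = 21 cache lines.
Row-major traversal misses (one per line touched): 115 * ceil(166 * 8 / 64) = 2415
Column-major traversal misses (no reuse, every access misses): 115 * 166 = 19090
Ratio = 19090 / 2415 = 7.9

7.9


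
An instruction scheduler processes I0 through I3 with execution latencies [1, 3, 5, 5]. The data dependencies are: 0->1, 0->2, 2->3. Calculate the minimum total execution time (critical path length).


Compute longest path through dependency graph: dist(Ik) = max over predecessors of dist + latency(Ik).
dist(I0) = latency 1 = 1
dist(I1) = dist(I0) + 3 = 1 + 3 = 4
dist(I2) = dist(I0) + 5 = 1 + 5 = 6
dist(I3) = dist(I2) + 5 = 6 + 5 = 11
Critical path = max dist = 11

11


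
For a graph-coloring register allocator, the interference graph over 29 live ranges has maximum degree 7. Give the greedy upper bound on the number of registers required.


Greedy coloring never needs more than (max_degree + 1) colors: when coloring a vertex, at most max_degree neighbors are already colored.
Upper bound = 7 + 1 = 8

8


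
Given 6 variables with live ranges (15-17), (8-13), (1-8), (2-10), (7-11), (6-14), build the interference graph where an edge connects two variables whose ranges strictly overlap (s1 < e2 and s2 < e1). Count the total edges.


Check all pairs for overlapping intervals.
Two intervals (s1,e1) and (s2,e2) overlap if s1 < e2 and s2 < e1.
v0 (15-17) vs v1..v5: overlaps none -> 0
v1 (8-13) vs v2..v5: overlaps v3, v4, v5 -> 3
v2 (1-8) vs v3..v5: overlaps v3, v4, v5 -> 3
v3 (2-10) vs v4..v5: overlaps v4, v5 -> 2
v4 (7-11) vs v5: overlaps v5 -> 1
Total overlapping pairs = 0 + 3 + 3 + 2 + 1 = 9

9


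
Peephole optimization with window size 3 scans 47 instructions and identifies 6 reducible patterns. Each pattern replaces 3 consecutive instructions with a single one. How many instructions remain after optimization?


Each match removes 2 instructions.
Total removed = 6 * 2 = 12
Remaining = 47 - 12 = 35

35


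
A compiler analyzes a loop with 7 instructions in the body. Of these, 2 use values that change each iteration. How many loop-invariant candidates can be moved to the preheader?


Invariant candidates = total - loop-dependent
= 7 - 2 = 5

5


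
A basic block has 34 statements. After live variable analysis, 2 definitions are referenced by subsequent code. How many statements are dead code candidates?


Dead code = total statements - live definitions
= 34 - 2 = 32

32


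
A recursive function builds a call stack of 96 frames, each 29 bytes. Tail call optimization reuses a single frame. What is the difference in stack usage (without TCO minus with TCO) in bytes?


Without TCO: 96 * 29 = 2784 bytes
With TCO: reuse 1 frame = 29 bytes
Savings = 2784 - 29 = 2755

2755


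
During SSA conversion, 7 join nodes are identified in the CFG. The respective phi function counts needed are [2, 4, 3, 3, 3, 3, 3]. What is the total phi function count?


Total phi functions = sum of phi functions at each join node
= 2 + 4 + 3 + 3 + 3 + 3 + 3 = 21

21


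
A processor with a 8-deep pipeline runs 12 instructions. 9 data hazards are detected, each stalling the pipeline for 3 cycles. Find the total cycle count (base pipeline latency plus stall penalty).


Base cycles = 8 + 12 - 1 = 19
Total stalls = 9 * 3 = 27
Total = 19 + 27 = 46

46


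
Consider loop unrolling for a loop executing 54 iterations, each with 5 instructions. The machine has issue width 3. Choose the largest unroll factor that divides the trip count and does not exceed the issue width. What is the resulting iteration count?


Largest divisor of 54 <= 3 is 3
New iterations = 54 / 3 = 18

18


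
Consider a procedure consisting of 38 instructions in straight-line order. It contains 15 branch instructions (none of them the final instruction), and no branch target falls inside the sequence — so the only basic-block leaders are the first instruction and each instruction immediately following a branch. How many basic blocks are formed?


With no in-sequence branch targets, the leaders are the first instruction plus the instruction after each branch.
Number of basic blocks = branches + 1
= 15 + 1 = 16

16


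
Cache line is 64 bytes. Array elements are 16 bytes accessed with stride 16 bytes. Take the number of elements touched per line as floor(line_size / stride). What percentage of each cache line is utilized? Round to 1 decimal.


Elements per cache line = floor(64 / 16) = 4
Bytes used = 4 * 16 = 64
Utilization = 64 / 64 * 100 = 100.0%

100.0


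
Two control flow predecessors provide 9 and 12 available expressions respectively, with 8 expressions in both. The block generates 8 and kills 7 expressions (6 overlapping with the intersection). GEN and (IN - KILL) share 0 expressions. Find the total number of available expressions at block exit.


IN = intersection of predecessors = 8
IN - KILL = 8 - 6 = 2
|OUT| = |GEN| + |IN - KILL| - |GEN ∩ (IN - KILL)| = 8 + 2 - 0 = 10

10


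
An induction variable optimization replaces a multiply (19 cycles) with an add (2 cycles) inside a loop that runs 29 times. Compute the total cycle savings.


Per-iteration saving = 19 - 2 = 17
Total saved = 29 * 17 = 493

493


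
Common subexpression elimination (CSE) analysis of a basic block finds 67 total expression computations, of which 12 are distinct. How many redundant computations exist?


CSE count = total expressions - unique expressions
= 67 - 12 = 55

55


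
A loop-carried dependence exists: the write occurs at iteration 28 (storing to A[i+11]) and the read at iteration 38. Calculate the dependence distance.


Distance = read iteration - write iteration
= 38 - 28 = 10

10


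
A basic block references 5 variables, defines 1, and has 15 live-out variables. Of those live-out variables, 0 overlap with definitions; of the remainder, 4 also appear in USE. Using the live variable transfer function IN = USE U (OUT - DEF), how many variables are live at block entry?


OUT - DEF: 15 - 0 = 15
|IN| = |USE| + |OUT - DEF| - |USE ∩ (OUT - DEF)| = 5 + 15 - 4 = 16

16


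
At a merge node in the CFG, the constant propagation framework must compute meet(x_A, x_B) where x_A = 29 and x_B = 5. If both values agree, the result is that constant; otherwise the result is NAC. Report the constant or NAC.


Meet operation: if both paths give the same constant, result is that constant; if they differ, result is NAC (not-a-constant).
Path A: 29, Path B: 5 -> differ
Result: not-a-constant -> NAC

NAC


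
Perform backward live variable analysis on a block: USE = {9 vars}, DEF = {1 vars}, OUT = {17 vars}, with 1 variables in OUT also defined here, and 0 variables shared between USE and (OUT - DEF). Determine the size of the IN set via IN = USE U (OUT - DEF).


OUT - DEF: 17 - 1 = 16
|IN| = |USE| + |OUT - DEF| - |USE ∩ (OUT - DEF)| = 9 + 16 - 0 = 25

25


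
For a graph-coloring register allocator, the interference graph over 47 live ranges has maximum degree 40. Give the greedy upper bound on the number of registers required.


Greedy coloring never needs more than (max_degree + 1) colors: when coloring a vertex, at most max_degree neighbors are already colored.
Upper bound = 40 + 1 = 41

41


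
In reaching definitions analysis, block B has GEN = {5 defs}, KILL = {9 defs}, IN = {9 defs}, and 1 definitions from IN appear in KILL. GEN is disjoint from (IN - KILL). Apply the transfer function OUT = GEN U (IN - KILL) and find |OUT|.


IN - KILL: 9 - 1 = 8 surviving definitions
OUT = GEN + surviving = 5 + 8 = 13

13


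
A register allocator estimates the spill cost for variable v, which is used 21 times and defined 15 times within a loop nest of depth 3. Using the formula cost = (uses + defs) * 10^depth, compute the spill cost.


uses + defs = 21 + 15 = 36
10^3 = 1000
Spill cost = 36 * 1000 = 36000

36000


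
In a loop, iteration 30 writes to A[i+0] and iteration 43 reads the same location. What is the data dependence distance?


Distance = read iteration - write iteration
= 43 - 30 = 13

13


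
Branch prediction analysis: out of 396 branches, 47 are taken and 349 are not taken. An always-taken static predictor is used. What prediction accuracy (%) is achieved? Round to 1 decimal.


Predictor: always-taken
Correct predictions = 47
Accuracy = 47 / 396 * 100 = 11.9%

11.9


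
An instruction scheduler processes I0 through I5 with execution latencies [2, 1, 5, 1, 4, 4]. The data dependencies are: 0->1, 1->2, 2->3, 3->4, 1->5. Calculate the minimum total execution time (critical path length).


Compute longest path through dependency graph: dist(Ik) = max over predecessors of dist + latency(Ik).
dist(I0) = latency 2 = 2
dist(I1) = dist(I0) + 1 = 2 + 1 = 3
dist(I2) = dist(I1) + 5 = 3 + 5 = 8
dist(I3) = dist(I2) + 1 = 8 + 1 = 9
dist(I4) = dist(I3) + 4 = 9 + 4 = 13
dist(I5) = dist(I1) + 4 = 3 + 4 = 7
Critical path = max dist = 13

13


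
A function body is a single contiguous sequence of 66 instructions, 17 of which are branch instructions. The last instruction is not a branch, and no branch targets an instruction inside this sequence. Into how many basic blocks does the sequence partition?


With no in-sequence branch targets, the leaders are the first instruction plus the instruction after each branch.
Number of basic blocks = branches + 1
= 17 + 1 = 18

18


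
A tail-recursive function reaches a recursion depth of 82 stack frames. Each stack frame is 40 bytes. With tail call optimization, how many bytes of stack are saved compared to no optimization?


Without TCO: 82 * 40 = 3280 bytes
With TCO: reuse 1 frame = 40 bytes
Savings = 3280 - 40 = 3240

3240


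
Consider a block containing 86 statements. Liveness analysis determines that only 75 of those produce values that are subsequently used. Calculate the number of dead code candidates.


Dead code = total statements - live definitions
= 86 - 75 = 11

11


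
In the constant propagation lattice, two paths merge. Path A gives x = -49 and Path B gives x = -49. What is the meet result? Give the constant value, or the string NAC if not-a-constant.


Meet operation: if both paths give the same constant, result is that constant; if they differ, result is NAC (not-a-constant).
Path A: -49, Path B: -49 -> equal
Result: constant -> -49

-49


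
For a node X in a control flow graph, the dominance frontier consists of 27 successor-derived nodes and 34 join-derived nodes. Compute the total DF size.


DF(X) = direct successor contributions + join point contributions
= 27 + 34 = 61

61


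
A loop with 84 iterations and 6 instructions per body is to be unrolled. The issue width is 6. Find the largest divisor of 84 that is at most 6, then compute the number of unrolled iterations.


Largest divisor of 84 <= 6 is 6
New iterations = 84 / 6 = 14

14


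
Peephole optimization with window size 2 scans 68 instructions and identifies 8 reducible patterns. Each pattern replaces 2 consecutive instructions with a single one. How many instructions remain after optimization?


Each match removes 1 instructions.
Total removed = 8 * 1 = 8
Remaining = 68 - 8 = 60

60


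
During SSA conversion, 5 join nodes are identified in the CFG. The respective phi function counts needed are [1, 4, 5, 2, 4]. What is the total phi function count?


Total phi functions = sum of phi functions at each join node
= 1 + 4 + 5 + 2 + 4 = 16

16


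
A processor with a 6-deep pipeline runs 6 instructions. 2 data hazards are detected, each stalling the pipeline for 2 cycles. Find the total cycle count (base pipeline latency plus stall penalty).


Base cycles = 6 + 6 - 1 = 11
Total stalls = 2 * 2 = 4
Total = 11 + 4 = 15

15


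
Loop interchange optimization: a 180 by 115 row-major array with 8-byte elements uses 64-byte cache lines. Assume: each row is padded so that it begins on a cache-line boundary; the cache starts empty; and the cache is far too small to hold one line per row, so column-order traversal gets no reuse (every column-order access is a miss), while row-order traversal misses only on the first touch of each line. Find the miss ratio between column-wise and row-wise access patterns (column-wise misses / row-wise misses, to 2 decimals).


Each row occupies 115 * 8 = 920 bytes and starts on a line boundary, so it spans ceil(920 / 64) = 15 cache lines.
Row-major traversal misses (one per line touched): 180 * ceil(115 * 8 / 64) = 2700
Column-major traversal misses (no reuse, every access misses): 180 * 115 = 20700
Ratio = 20700 / 2700 = 7.67

7.67


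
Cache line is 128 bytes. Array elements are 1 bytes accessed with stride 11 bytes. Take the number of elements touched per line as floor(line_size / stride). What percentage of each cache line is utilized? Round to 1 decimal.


Elements per cache line = floor(128 / 11) = 11
Bytes used = 11 * 1 = 11
Utilization = 11 / 128 * 100 = 8.6%

8.6


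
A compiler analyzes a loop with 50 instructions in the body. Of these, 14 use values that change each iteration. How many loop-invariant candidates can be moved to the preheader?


Invariant candidates = total - loop-dependent
= 50 - 14 = 36

36


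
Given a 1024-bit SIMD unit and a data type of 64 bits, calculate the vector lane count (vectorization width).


Width = SIMD bits / data type bits
= 1024 / 64 = 16

16


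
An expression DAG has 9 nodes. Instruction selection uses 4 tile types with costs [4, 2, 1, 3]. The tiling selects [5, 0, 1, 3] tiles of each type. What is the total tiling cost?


Total cost = sum(count_i * cost_i)
= 5*4 + 0*2 + 1*1 + 3*3
= 30

30


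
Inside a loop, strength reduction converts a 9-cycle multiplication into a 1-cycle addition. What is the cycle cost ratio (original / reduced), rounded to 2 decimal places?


Ratio = mult_cost / add_cost = 9 / 1 = 9.0

9.0


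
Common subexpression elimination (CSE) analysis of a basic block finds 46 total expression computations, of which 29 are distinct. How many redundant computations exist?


CSE count = total expressions - unique expressions
= 46 - 29 = 17

17


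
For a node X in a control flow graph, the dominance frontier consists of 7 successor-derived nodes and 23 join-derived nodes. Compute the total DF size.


DF(X) = direct successor contributions + join point contributions
= 7 + 23 = 30

30


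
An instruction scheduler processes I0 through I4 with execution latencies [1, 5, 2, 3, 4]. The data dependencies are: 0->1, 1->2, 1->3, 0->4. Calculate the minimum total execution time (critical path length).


Compute longest path through dependency graph: dist(Ik) = max over predecessors of dist + latency(Ik).
dist(I0) = latency 1 = 1
dist(I1) = dist(I0) + 5 = 1 + 5 = 6
dist(I2) = dist(I1) + 2 = 6 + 2 = 8
dist(I3) = dist(I1) + 3 = 6 + 3 = 9
dist(I4) = dist(I0) + 4 = 1 + 4 = 5
Critical path = max dist = 9

9


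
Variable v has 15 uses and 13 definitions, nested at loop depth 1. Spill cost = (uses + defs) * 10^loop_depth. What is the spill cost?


uses + defs = 15 + 13 = 28
10^1 = 10
Spill cost = 28 * 10 = 280

280


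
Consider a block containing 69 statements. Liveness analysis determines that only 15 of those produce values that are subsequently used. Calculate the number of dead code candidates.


Dead code = total statements - live definitions
= 69 - 15 = 54

54


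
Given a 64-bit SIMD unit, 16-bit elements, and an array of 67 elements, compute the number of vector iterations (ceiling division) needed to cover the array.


Width = 64 / 16 = 4 elements per vector op
Iterations = ceil(67 / 4) = 17

17


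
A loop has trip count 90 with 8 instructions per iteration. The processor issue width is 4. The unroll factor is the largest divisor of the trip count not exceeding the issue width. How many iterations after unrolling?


Largest divisor of 90 <= 4 is 3
New iterations = 90 / 3 = 30

30


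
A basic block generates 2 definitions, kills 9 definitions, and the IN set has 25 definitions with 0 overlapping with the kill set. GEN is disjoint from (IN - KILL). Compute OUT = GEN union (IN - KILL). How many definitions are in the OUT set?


IN - KILL: 25 - 0 = 25 surviving definitions
OUT = GEN + surviving = 2 + 25 = 27

27


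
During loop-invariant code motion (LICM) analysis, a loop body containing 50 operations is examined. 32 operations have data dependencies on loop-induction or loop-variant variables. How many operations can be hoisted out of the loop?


Invariant candidates = total - loop-dependent
= 50 - 32 = 18

18


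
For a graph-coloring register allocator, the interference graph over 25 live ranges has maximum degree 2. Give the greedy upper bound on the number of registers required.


Greedy coloring never needs more than (max_degree + 1) colors: when coloring a vertex, at most max_degree neighbors are already colored.
Upper bound = 2 + 1 = 3

3


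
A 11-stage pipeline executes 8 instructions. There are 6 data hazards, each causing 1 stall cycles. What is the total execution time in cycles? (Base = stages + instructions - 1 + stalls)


Base cycles = 11 + 8 - 1 = 18
Total stalls = 6 * 1 = 6
Total = 18 + 6 = 24

24


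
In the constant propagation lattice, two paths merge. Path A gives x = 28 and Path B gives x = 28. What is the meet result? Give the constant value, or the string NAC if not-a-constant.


Meet operation: if both paths give the same constant, result is that constant; if they differ, result is NAC (not-a-constant).
Path A: 28, Path B: 28 -> equal
Result: constant -> 28

28


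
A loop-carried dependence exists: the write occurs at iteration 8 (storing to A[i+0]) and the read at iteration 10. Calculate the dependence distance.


Distance = read iteration - write iteration
= 10 - 8 = 2

2


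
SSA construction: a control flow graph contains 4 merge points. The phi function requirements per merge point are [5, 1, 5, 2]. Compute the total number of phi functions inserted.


Total phi functions = sum of phi functions at each join node
= 5 + 1 + 5 + 2 = 13

13


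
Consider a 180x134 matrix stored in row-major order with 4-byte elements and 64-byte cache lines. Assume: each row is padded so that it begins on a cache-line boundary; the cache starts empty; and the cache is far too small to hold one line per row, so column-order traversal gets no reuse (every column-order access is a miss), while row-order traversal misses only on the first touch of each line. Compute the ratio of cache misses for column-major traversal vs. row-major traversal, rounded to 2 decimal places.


Each row occupies 134 * 4 = 536 bytes and starts on a line boundary, so it spans ceil(536 / 64) = 9 cache lines.
Row-major traversal misses (one per line touched): 180 * ceil(134 * 4 / 64) = 1620
Column-major traversal misses (no reuse, every access misses): 180 * 134 = 24120
Ratio = 24120 / 1620 = 14.89

14.89


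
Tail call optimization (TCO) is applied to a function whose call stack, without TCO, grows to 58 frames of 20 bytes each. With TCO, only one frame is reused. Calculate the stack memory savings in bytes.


Without TCO: 58 * 20 = 1160 bytes
With TCO: reuse 1 frame = 20 bytes
Savings = 1160 - 20 = 1140

1140


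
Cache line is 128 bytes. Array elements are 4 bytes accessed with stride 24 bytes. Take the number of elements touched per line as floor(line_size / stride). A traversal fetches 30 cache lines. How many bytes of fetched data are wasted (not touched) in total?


Elements per line = floor(128 / 24) = 5
Bytes used per line = 5 * 4 = 20
Wasted per line = 128 - 20 = 108
Total wasted = 108 * 30 = 3240

3240


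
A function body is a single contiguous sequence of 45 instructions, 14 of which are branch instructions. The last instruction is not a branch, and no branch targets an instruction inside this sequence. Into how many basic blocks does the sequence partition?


With no in-sequence branch targets, the leaders are the first instruction plus the instruction after each branch.
Number of basic blocks = branches + 1
= 14 + 1 = 15

15


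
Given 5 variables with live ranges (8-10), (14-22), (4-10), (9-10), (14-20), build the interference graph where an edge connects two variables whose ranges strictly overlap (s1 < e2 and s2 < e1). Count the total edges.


Check all pairs for overlapping intervals.
Two intervals (s1,e1) and (s2,e2) overlap if s1 < e2 and s2 < e1.
v0 (8-10) vs v1..v4: overlaps v2, v3 -> 2
v1 (14-22) vs v2..v4: overlaps v4 -> 1
v2 (4-10) vs v3..v4: overlaps v3 -> 1
v3 (9-10) vs v4: overlaps none -> 0
Total overlapping pairs = 2 + 1 + 1 + 0 = 4

4


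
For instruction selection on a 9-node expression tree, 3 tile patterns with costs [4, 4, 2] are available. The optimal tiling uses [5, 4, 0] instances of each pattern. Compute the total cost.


Total cost = sum(count_i * cost_i)
= 5*4 + 4*4 + 0*2
= 36

36


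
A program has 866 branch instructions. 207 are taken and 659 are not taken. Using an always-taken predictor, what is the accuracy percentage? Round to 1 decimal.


Predictor: always-taken
Correct predictions = 207
Accuracy = 207 / 866 * 100 = 23.9%

23.9


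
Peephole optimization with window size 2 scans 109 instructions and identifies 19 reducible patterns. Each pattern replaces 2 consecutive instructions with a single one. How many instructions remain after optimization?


Each match removes 1 instructions.
Total removed = 19 * 1 = 19
Remaining = 109 - 19 = 90

90


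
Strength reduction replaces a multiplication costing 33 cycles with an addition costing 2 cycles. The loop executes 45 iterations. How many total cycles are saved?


Per-iteration saving = 33 - 2 = 31
Total saved = 45 * 31 = 1395

1395


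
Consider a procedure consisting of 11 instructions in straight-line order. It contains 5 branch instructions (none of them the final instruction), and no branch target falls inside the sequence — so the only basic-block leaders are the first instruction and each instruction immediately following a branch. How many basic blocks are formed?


With no in-sequence branch targets, the leaders are the first instruction plus the instruction after each branch.
Number of basic blocks = branches + 1
= 5 + 1 = 6

6


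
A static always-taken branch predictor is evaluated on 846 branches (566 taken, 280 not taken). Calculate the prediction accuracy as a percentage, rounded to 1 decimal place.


Predictor: always-taken
Correct predictions = 566
Accuracy = 566 / 846 * 100 = 66.9%

66.9


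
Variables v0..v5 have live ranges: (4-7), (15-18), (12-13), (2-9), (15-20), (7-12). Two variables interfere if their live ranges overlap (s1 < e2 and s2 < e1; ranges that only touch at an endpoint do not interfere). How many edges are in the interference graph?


Check all pairs for overlapping intervals.
Two intervals (s1,e1) and (s2,e2) overlap if s1 < e2 and s2 < e1.
v0 (4-7) vs v1..v5: overlaps v3 -> 1
v1 (15-18) vs v2..v5: overlaps v4 -> 1
v2 (12-13) vs v3..v5: overlaps none -> 0
v3 (2-9) vs v4..v5: overlaps v5 -> 1
v4 (15-20) vs v5: overlaps none -> 0
Total overlapping pairs = 1 + 1 + 0 + 1 + 0 = 3

3


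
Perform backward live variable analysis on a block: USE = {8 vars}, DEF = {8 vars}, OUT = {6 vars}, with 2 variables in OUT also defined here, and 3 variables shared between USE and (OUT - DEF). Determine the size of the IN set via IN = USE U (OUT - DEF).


OUT - DEF: 6 - 2 = 4
|IN| = |USE| + |OUT - DEF| - |USE ∩ (OUT - DEF)| = 8 + 4 - 3 = 9

9


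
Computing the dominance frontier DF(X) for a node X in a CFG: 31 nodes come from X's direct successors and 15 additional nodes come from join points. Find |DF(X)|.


DF(X) = direct successor contributions + join point contributions
= 31 + 15 = 46

46


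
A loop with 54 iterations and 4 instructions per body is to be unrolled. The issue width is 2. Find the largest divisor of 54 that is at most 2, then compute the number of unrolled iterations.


Largest divisor of 54 <= 2 is 2
New iterations = 54 / 2 = 27

27


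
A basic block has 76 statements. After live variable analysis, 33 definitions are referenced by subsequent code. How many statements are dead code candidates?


Dead code = total statements - live definitions
= 76 - 33 = 43

43


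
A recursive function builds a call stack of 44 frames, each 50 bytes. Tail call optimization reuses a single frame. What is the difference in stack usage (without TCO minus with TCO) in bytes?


Without TCO: 44 * 50 = 2200 bytes
With TCO: reuse 1 frame = 50 bytes
Savings = 2200 - 50 = 2150

2150


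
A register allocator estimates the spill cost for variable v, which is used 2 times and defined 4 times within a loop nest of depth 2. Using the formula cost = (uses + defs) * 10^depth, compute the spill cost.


uses + defs = 2 + 4 = 6
10^2 = 100
Spill cost = 6 * 100 = 600

600


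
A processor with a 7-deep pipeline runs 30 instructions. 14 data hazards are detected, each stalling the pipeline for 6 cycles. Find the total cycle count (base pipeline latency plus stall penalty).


Base cycles = 7 + 30 - 1 = 36
Total stalls = 14 * 6 = 84
Total = 36 + 84 = 120

120


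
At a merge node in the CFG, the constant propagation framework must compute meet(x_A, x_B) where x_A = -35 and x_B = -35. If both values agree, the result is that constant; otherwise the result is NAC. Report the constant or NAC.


Meet operation: if both paths give the same constant, result is that constant; if they differ, result is NAC (not-a-constant).
Path A: -35, Path B: -35 -> equal
Result: constant -> -35

-35


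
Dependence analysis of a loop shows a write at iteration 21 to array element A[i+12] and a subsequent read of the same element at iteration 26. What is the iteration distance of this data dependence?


Distance = read iteration - write iteration
= 26 - 21 = 5

5


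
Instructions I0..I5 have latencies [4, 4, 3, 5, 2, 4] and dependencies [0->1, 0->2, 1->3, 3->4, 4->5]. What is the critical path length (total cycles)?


Compute longest path through dependency graph: dist(Ik) = max over predecessors of dist + latency(Ik).
dist(I0) = latency 4 = 4
dist(I1) = dist(I0) + 4 = 4 + 4 = 8
dist(I2) = dist(I0) + 3 = 4 + 3 = 7
dist(I3) = dist(I1) + 5 = 8 + 5 = 13
dist(I4) = dist(I3) + 2 = 13 + 2 = 15
dist(I5) = dist(I4) + 4 = 15 + 4 = 19
Critical path = max dist = 19

19


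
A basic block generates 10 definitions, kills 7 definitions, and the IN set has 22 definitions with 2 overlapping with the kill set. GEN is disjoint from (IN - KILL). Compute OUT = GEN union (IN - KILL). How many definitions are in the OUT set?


IN - KILL: 22 - 2 = 20 surviving definitions
OUT = GEN + surviving = 10 + 20 = 30

30


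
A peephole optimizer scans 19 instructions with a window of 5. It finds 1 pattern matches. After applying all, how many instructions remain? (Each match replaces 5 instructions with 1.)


Each match removes 4 instructions.
Total removed = 1 * 4 = 4
Remaining = 19 - 4 = 15

15


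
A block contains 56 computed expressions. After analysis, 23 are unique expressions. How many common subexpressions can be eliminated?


CSE count = total expressions - unique expressions
= 56 - 23 = 33

33


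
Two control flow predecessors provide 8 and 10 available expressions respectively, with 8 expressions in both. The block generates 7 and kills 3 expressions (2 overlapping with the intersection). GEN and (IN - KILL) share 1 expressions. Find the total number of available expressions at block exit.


IN = intersection of predecessors = 8
IN - KILL = 8 - 2 = 6
|OUT| = |GEN| + |IN - KILL| - |GEN ∩ (IN - KILL)| = 7 + 6 - 1 = 12

12


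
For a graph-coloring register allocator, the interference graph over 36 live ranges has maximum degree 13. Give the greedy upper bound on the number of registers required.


Greedy coloring never needs more than (max_degree + 1) colors: when coloring a vertex, at most max_degree neighbors are already colored.
Upper bound = 13 + 1 = 14

14


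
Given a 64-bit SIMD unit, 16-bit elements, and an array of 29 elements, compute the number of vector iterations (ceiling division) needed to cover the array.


Width = 64 / 16 = 4 elements per vector op
Iterations = ceil(29 / 4) = 8

8


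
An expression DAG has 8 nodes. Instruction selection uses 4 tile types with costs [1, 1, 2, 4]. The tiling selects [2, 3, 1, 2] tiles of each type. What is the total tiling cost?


Total cost = sum(count_i * cost_i)
= 2*1 + 3*1 + 1*2 + 2*4
= 15

15


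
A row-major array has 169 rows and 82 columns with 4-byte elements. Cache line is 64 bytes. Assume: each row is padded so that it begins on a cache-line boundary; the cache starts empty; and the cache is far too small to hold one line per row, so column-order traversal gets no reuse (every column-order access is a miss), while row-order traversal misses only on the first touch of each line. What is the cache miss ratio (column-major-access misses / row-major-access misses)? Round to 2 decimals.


Each row occupies 82 * 4 = 328 bytes and starts on a line boundary, so it spans ceil(328 / 64) = 6 cache lines.
Row-major traversal misses (one per line touched): 169 * ceil(82 * 4 / 64) = 1014
Column-major traversal misses (no reuse, every access misses): 169 * 82 = 13858
Ratio = 13858 / 1014 = 13.67

13.67


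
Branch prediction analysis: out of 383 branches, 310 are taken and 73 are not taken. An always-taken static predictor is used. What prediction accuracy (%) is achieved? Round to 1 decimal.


Predictor: always-taken
Correct predictions = 310
Accuracy = 310 / 383 * 100 = 80.9%

80.9


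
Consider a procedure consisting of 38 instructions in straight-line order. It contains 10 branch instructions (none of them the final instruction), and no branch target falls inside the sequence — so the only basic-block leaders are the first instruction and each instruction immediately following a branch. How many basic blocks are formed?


With no in-sequence branch targets, the leaders are the first instruction plus the instruction after each branch.
Number of basic blocks = branches + 1
= 10 + 1 = 11

11


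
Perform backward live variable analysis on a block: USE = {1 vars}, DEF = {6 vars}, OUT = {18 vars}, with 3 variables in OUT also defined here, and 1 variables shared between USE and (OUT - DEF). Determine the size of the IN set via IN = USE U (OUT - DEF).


OUT - DEF: 18 - 3 = 15
|IN| = |USE| + |OUT - DEF| - |USE ∩ (OUT - DEF)| = 1 + 15 - 1 = 15

15


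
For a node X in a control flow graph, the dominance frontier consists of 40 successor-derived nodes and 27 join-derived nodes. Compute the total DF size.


DF(X) = direct successor contributions + join point contributions
= 40 + 27 = 67

67


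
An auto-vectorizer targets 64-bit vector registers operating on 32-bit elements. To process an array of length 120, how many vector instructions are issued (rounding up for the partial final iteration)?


Width = 64 / 32 = 2 elements per vector op
Iterations = ceil(120 / 2) = 60

60


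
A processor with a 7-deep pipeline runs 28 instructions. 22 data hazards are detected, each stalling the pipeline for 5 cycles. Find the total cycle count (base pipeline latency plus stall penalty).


Base cycles = 7 + 28 - 1 = 34
Total stalls = 22 * 5 = 110
Total = 34 + 110 = 144

144


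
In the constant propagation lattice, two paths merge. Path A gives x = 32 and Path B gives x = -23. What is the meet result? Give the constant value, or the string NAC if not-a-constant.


Meet operation: if both paths give the same constant, result is that constant; if they differ, result is NAC (not-a-constant).
Path A: 32, Path B: -23 -> differ
Result: not-a-constant -> NAC

NAC


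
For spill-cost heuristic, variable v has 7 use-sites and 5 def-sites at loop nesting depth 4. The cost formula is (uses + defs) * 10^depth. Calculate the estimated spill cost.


uses + defs = 7 + 5 = 12
10^4 = 10000
Spill cost = 12 * 10000 = 120000

120000
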